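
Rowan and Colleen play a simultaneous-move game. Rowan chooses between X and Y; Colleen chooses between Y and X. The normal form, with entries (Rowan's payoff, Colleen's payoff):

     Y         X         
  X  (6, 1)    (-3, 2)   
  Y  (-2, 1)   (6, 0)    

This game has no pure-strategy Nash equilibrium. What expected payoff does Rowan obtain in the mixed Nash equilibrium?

30/17

Colleen's mix must leave Rowan indifferent between X and Y.
  Rowan's payoff from X: q·6 + (1−q)·(-3) = 9q - 3
  Rowan's payoff from Y: q·(-2) + (1−q)·6 = -8q + 6
  9q - 3 = -8q + 6  ⇒  17q = 9  ⇒  q = 9/17.
At equilibrium Rowan is indifferent across rows, so Rowan's payoff equals the payoff from X: (9/17)·6 + (8/17)·(-3) = 30/17.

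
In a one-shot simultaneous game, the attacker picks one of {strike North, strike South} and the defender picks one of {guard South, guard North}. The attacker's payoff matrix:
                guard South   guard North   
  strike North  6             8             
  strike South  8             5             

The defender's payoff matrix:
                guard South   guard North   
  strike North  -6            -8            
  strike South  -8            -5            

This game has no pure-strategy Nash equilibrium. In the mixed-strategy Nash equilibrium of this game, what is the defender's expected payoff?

The attacker's mix must leave the defender indifferent between guard South and guard North.
  the defender's payoff from guard South: p·(-6) + (1−p)·(-8) = 2p - 8
  the defender's payoff from guard North: p·(-8) + (1−p)·(-5) = -3p - 5
  2p - 8 = -3p - 5  ⇒  5p = 3  ⇒  p = 3/5.
At equilibrium the defender is indifferent across columns, so the defender's payoff equals the payoff from guard South: (3/5)·(-6) + (2/5)·(-8) = -34/5.

-34/5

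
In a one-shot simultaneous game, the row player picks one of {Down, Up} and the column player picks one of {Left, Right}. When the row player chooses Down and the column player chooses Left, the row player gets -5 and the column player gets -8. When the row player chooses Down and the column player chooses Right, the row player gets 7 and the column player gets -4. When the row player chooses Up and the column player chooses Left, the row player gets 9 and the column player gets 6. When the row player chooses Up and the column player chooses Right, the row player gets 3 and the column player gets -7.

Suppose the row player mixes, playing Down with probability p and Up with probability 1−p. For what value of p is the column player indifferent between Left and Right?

For the column player to be willing to mix, the column player must be indifferent between Left and Right, which pins down the row player's mix.
  the column player's expected payoff from Left: p·(-8) + (1−p)·6 = -14p + 6
  the column player's expected payoff from Right: p·(-4) + (1−p)·(-7) = 3p - 7
  -14p + 6 = 3p - 7  ⇒  -17p = -13  ⇒  p = 13/17.

p = 13/17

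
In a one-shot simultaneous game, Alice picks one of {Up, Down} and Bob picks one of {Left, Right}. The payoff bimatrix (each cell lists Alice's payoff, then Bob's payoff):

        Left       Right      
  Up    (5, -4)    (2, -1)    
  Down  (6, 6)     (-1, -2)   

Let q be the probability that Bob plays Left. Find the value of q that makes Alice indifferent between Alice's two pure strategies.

Bob's mix must leave Alice indifferent between Up and Down.
  Alice's payoff from Up: q·5 + (1−q)·2 = 3q + 2
  Alice's payoff from Down: q·6 + (1−q)·(-1) = 7q - 1
  3q + 2 = 7q - 1  ⇒  -4q = -3  ⇒  q = 3/4.

q = 3/4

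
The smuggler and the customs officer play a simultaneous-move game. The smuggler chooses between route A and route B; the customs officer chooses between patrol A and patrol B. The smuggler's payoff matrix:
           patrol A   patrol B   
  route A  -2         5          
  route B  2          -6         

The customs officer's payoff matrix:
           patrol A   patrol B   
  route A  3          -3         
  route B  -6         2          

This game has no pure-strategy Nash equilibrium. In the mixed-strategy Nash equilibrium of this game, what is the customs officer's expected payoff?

-6/7

For the customs officer to be willing to mix, the customs officer must be indifferent between patrol A and patrol B, which pins down the smuggler's mix.
  the customs officer's payoff from patrol A: p·3 + (1−p)·(-6) = 9p - 6
  the customs officer's payoff from patrol B: p·(-3) + (1−p)·2 = -5p + 2
  9p - 6 = -5p + 2  ⇒  14p = 8  ⇒  p = 4/7.
At equilibrium the customs officer is indifferent across columns, so the customs officer's payoff equals the payoff from patrol A: (4/7)·3 + (3/7)·(-6) = -6/7.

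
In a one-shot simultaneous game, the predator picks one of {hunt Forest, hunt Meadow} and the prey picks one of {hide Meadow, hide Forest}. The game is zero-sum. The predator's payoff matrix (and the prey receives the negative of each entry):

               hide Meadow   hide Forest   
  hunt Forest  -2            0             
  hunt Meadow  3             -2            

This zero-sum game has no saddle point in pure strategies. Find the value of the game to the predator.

v = -4/7

For the predator to be willing to mix, the predator must be indifferent between hunt Forest and hunt Meadow, which pins down the prey's mix.
  the predator's payoff from hunt Forest: q·(-2) + (1−q)·0 = -2q
  the predator's payoff from hunt Meadow: q·3 + (1−q)·(-2) = 5q - 2
  -2q = 5q - 2  ⇒  -7q = -2  ⇒  q = 2/7.
The value is the predator's expected payoff against this mix (using hunt Forest): (2/7)·(-2) + (5/7)·0 = -4/7.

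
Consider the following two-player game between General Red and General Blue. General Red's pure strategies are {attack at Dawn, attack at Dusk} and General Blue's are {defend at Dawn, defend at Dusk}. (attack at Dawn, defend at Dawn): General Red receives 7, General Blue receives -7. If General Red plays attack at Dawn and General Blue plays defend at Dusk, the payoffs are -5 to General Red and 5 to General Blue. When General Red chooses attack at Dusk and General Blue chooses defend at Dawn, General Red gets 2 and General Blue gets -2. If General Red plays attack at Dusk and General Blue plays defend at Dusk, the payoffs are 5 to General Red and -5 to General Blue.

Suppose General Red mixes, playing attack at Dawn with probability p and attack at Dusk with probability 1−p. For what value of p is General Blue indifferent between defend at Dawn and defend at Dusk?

Set General Blue's expected payoff from defend at Dawn equal to that from defend at Dusk:
  General Blue's payoff from defend at Dawn: p·(-7) + (1−p)·(-2) = -5p - 2
  General Blue's payoff from defend at Dusk: p·5 + (1−p)·(-5) = 10p - 5
  -5p - 2 = 10p - 5  ⇒  -15p = -3  ⇒  p = 1/5.

p = 1/5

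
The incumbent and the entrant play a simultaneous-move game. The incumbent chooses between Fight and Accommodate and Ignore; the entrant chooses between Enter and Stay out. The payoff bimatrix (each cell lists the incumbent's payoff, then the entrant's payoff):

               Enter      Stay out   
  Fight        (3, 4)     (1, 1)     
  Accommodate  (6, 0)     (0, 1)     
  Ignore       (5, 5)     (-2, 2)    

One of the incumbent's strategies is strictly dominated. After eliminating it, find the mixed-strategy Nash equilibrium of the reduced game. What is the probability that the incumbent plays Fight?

p = 1/4

The incumbent's strategy Ignore is strictly dominated by Accommodate: 6 > 5 and 0 > -2. Eliminate Ignore.
For the entrant to be willing to mix, the entrant must be indifferent between Enter and Stay out, which pins down the incumbent's mix.
  the entrant's payoff from Enter: p·4 + (1−p)·0 = 4p
  the entrant's payoff from Stay out: p·1 + (1−p)·1 = 1
  4p = 1  ⇒  4p = 1  ⇒  p = 1/4.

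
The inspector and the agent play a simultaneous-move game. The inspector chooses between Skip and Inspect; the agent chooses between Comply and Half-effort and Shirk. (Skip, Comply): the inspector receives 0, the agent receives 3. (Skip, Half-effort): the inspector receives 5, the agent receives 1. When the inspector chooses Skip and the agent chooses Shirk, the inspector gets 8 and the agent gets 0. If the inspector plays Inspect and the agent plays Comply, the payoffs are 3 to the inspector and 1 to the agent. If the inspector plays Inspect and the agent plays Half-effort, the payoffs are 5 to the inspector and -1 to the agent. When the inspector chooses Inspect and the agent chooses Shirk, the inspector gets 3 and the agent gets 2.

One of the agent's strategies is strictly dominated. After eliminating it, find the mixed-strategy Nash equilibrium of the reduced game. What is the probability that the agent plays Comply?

q = 5/8

The agent's strategy Half-effort is strictly dominated by Comply: 3 > 1 and 1 > -1. Eliminate Half-effort.
For the inspector to be willing to mix, the inspector must be indifferent between Skip and Inspect, which pins down the agent's mix.
  the inspector's payoff to Skip: q·0 + (1−q)·8 = -8q + 8
  the inspector's payoff to Inspect: q·3 + (1−q)·3 = 3
  -8q + 8 = 3  ⇒  -8q = -5  ⇒  q = 5/8.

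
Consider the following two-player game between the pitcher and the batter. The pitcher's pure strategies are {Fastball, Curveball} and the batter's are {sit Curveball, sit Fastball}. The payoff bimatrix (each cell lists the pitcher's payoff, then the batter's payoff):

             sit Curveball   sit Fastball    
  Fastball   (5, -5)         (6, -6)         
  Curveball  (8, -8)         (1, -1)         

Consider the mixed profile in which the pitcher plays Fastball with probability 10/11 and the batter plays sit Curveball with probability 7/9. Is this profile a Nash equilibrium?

Given the pitcher's mix p = 10/11, the batter's payoff from sit Curveball is -58/11 but from sit Fastball is -61/11. The batter strictly prefers sit Curveball, so the batter would not mix.
So the proposed profile is not a Nash equilibrium.

No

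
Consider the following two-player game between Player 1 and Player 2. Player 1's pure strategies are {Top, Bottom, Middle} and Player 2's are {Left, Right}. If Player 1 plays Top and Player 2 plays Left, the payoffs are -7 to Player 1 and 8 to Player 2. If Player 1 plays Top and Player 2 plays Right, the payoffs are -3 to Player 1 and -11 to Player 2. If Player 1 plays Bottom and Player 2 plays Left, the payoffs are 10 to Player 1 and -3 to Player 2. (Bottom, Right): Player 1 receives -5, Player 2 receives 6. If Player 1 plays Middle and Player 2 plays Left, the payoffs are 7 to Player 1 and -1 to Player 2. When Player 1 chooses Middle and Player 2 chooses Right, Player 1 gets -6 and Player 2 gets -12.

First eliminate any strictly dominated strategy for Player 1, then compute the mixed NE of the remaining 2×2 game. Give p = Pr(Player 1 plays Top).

Player 1's strategy Middle is strictly dominated by Bottom: 10 > 7 and -5 > -6. Eliminate Middle.
Player 1's mix must leave Player 2 indifferent between Left and Right.
  Player 2's payoff to Left: p·8 + (1−p)·(-3) = 11p - 3
  Player 2's payoff to Right: p·(-11) + (1−p)·6 = -17p + 6
  11p - 3 = -17p + 6  ⇒  28p = 9  ⇒  p = 9/28.

p = 9/28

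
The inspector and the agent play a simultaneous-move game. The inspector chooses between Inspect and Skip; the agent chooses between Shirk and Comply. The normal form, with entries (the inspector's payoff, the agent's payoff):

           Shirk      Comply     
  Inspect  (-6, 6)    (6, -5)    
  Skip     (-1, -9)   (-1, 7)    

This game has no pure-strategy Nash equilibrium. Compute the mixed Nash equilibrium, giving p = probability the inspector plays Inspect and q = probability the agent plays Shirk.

p = 16/27, q = 7/12

Set the agent's expected payoff from Shirk equal to that from Comply:
  the agent's expected payoff from Shirk: p·6 + (1−p)·(-9) = 15p - 9
  the agent's expected payoff from Comply: p·(-5) + (1−p)·7 = -12p + 7
  15p - 9 = -12p + 7  ⇒  27p = 16  ⇒  p = 16/27.
The inspector's indifference between Inspect and Skip determines the agent's mixing probability q:
  the inspector's payoff from Inspect: q·(-6) + (1−q)·6 = -12q + 6
  the inspector's payoff from Skip: q·(-1) + (1−q)·(-1) = -1
  -12q + 6 = -1  ⇒  -12q = -7  ⇒  q = 7/12.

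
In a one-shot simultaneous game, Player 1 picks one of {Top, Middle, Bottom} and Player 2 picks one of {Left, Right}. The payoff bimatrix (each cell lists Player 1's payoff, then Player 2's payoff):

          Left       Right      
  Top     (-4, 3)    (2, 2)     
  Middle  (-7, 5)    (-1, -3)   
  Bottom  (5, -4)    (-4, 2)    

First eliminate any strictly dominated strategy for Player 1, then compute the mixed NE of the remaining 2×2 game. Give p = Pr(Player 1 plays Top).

Player 1's strategy Middle is strictly dominated by Top: -4 > -7 and 2 > -1. Eliminate Middle.
In a mixed equilibrium Player 2 is indifferent between Left and Right; this condition fixes p.
  Player 2's payoff from Left: p·3 + (1−p)·(-4) = 7p - 4
  Player 2's payoff from Right: p·2 + (1−p)·2 = 2
  7p - 4 = 2  ⇒  7p = 6  ⇒  p = 6/7.

p = 6/7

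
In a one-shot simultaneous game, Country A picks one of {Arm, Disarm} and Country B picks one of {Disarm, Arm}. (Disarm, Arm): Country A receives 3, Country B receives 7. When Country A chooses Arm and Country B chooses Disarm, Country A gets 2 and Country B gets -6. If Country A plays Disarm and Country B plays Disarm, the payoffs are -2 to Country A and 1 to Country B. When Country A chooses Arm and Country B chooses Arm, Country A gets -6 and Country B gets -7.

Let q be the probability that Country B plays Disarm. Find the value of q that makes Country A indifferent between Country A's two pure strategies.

q = 9/13

For Country A to be willing to mix, Country A must be indifferent between Arm and Disarm, which pins down Country B's mix.
  Country A's expected payoff from Arm: q·2 + (1−q)·(-6) = 8q - 6
  Country A's expected payoff from Disarm: q·(-2) + (1−q)·3 = -5q + 3
  8q - 6 = -5q + 3  ⇒  13q = 9  ⇒  q = 9/13.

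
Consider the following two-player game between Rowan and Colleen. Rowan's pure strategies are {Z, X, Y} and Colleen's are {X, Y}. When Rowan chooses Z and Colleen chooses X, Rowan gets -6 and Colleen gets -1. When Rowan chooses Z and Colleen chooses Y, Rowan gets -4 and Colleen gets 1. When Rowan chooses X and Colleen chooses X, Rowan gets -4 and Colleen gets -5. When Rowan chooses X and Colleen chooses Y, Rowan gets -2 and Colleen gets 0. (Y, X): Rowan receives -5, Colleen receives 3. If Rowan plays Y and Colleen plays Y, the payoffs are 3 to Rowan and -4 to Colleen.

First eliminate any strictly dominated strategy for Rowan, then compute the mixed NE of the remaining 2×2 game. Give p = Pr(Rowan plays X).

Rowan's strategy Z is strictly dominated by X: -4 > -6 and -2 > -4. Eliminate Z.
In a mixed equilibrium Colleen is indifferent between X and Y; this condition fixes p.
  Colleen's payoff from X: p·(-5) + (1−p)·3 = -8p + 3
  Colleen's payoff from Y: p·0 + (1−p)·(-4) = 4p - 4
  -8p + 3 = 4p - 4  ⇒  -12p = -7  ⇒  p = 7/12.

p = 7/12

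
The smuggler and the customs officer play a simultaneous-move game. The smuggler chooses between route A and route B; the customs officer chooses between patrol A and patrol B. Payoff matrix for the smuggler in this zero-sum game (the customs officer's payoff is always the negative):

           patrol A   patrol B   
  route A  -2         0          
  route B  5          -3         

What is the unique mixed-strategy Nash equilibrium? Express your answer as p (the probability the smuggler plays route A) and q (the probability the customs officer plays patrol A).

p = 4/5, q = 3/10

Set the customs officer's expected payoff from patrol A equal to that from patrol B:
  the customs officer's expected payoff from patrol A: p·2 + (1−p)·(-5) = 7p - 5
  the customs officer's expected payoff from patrol B: p·0 + (1−p)·3 = -3p + 3
  7p - 5 = -3p + 3  ⇒  10p = 8  ⇒  p = 4/5.
The customs officer's mix must leave the smuggler indifferent between route A and route B.
  the smuggler's payoff from route A: q·(-2) + (1−q)·0 = -2q
  the smuggler's payoff from route B: q·5 + (1−q)·(-3) = 8q - 3
  -2q = 8q - 3  ⇒  -10q = -3  ⇒  q = 3/10.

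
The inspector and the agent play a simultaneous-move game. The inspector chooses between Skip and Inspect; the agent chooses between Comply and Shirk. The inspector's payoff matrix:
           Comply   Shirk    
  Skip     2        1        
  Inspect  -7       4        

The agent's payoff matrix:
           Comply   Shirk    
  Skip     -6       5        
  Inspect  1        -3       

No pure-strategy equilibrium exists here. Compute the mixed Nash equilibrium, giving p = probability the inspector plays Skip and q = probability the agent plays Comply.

For the agent to be willing to mix, the agent must be indifferent between Comply and Shirk, which pins down the inspector's mix.
  the agent's expected payoff from Comply: p·(-6) + (1−p)·1 = -7p + 1
  the agent's expected payoff from Shirk: p·5 + (1−p)·(-3) = 8p - 3
  -7p + 1 = 8p - 3  ⇒  -15p = -4  ⇒  p = 4/15.
Set the inspector's expected payoff from Skip equal to that from Inspect:
  the inspector's payoff to Skip: q·2 + (1−q)·1 = q + 1
  the inspector's payoff to Inspect: q·(-7) + (1−q)·4 = -11q + 4
  q + 1 = -11q + 4  ⇒  12q = 3  ⇒  q = 1/4.

p = 4/15, q = 1/4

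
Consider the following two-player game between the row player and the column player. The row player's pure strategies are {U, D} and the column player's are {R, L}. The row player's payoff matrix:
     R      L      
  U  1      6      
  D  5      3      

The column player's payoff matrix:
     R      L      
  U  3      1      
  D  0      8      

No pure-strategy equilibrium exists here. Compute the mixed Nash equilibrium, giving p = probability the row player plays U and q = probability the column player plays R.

For the column player to be willing to mix, the column player must be indifferent between R and L, which pins down the row player's mix.
  the column player's expected payoff from R: p·3 + (1−p)·0 = 3p
  the column player's expected payoff from L: p·1 + (1−p)·8 = -7p + 8
  3p = -7p + 8  ⇒  10p = 8  ⇒  p = 4/5.
In a mixed equilibrium the row player is indifferent between U and D; this condition fixes q.
  the row player's payoff to U: q·1 + (1−q)·6 = -5q + 6
  the row player's payoff to D: q·5 + (1−q)·3 = 2q + 3
  -5q + 6 = 2q + 3  ⇒  -7q = -3  ⇒  q = 3/7.

p = 4/5, q = 3/7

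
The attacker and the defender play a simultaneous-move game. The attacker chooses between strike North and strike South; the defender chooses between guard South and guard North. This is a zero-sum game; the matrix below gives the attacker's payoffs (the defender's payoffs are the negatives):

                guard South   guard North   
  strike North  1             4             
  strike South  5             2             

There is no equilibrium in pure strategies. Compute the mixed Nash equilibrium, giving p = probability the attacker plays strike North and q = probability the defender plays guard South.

The attacker's mix must leave the defender indifferent between guard South and guard North.
  the defender's payoff from guard South: p·(-1) + (1−p)·(-5) = 4p - 5
  the defender's payoff from guard North: p·(-4) + (1−p)·(-2) = -2p - 2
  4p - 5 = -2p - 2  ⇒  6p = 3  ⇒  p = 1/2.
The defender's mix must leave the attacker indifferent between strike North and strike South.
  the attacker's expected payoff from strike North: q·1 + (1−q)·4 = -3q + 4
  the attacker's expected payoff from strike South: q·5 + (1−q)·2 = 3q + 2
  -3q + 4 = 3q + 2  ⇒  -6q = -2  ⇒  q = 1/3.

p = 1/2, q = 1/3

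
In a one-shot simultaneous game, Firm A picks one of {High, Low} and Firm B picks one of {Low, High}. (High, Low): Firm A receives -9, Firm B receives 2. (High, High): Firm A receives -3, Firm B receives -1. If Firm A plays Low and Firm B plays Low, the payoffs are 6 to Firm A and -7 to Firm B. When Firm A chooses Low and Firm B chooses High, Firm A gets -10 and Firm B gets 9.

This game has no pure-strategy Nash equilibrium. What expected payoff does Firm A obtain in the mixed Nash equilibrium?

Set Firm A's expected payoff from High equal to that from Low:
  Firm A's payoff to High: q·(-9) + (1−q)·(-3) = -6q - 3
  Firm A's payoff to Low: q·6 + (1−q)·(-10) = 16q - 10
  -6q - 3 = 16q - 10  ⇒  -22q = -7  ⇒  q = 7/22.
At equilibrium Firm A is indifferent across rows, so Firm A's payoff equals the payoff from High: (7/22)·(-9) + (15/22)·(-3) = -54/11.

-54/11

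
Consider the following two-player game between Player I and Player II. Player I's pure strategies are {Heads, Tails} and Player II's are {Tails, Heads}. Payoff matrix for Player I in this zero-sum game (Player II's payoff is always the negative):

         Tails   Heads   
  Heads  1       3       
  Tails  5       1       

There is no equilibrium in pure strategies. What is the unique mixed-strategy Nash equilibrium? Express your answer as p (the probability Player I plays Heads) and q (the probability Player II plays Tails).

For Player II to be willing to mix, Player II must be indifferent between Tails and Heads, which pins down Player I's mix.
  Player II's expected payoff from Tails: p·(-1) + (1−p)·(-5) = 4p - 5
  Player II's expected payoff from Heads: p·(-3) + (1−p)·(-1) = -2p - 1
  4p - 5 = -2p - 1  ⇒  6p = 4  ⇒  p = 2/3.
Player II's mix must leave Player I indifferent between Heads and Tails.
  Player I's expected payoff from Heads: q·1 + (1−q)·3 = -2q + 3
  Player I's expected payoff from Tails: q·5 + (1−q)·1 = 4q + 1
  -2q + 3 = 4q + 1  ⇒  -6q = -2  ⇒  q = 1/3.

p = 2/3, q = 1/3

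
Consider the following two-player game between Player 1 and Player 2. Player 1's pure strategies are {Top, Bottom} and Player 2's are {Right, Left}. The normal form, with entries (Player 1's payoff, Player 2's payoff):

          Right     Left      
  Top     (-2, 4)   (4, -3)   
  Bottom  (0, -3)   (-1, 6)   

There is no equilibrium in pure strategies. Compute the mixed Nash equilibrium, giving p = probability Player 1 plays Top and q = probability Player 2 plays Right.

p = 9/16, q = 5/7

Player 2's indifference between Right and Left determines Player 1's mixing probability p:
  Player 2's expected payoff from Right: p·4 + (1−p)·(-3) = 7p - 3
  Player 2's expected payoff from Left: p·(-3) + (1−p)·6 = -9p + 6
  7p - 3 = -9p + 6  ⇒  16p = 9  ⇒  p = 9/16.
Player 1's indifference between Top and Bottom determines Player 2's mixing probability q:
  Player 1's payoff from Top: q·(-2) + (1−q)·4 = -6q + 4
  Player 1's payoff from Bottom: q·0 + (1−q)·(-1) = q - 1
  -6q + 4 = q - 1  ⇒  -7q = -5  ⇒  q = 5/7.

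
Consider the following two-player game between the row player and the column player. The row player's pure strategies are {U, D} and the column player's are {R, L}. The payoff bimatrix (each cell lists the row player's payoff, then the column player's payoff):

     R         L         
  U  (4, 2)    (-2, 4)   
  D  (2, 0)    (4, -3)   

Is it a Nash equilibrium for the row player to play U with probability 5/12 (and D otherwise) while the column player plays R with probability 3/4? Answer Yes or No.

No

Given the row player's mix p = 5/12, the column player's payoff from R is 5/6 but from L is -1/12. The column player strictly prefers R, so the column player would not mix.
So the proposed profile is not a Nash equilibrium.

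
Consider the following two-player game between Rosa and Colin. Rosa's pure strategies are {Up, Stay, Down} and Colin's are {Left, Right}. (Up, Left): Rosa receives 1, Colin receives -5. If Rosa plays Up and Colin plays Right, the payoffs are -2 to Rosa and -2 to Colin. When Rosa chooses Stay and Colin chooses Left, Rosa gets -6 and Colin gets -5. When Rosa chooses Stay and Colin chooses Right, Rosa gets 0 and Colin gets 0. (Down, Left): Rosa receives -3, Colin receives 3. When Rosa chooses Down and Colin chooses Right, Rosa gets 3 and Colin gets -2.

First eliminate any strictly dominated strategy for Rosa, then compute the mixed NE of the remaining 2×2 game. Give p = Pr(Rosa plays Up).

p = 5/8

Rosa's strategy Stay is strictly dominated by Down: -3 > -6 and 3 > 0. Eliminate Stay.
Rosa's mix must leave Colin indifferent between Left and Right.
  Colin's expected payoff from Left: p·(-5) + (1−p)·3 = -8p + 3
  Colin's expected payoff from Right: p·(-2) + (1−p)·(-2) = -2
  -8p + 3 = -2  ⇒  -8p = -5  ⇒  p = 5/8.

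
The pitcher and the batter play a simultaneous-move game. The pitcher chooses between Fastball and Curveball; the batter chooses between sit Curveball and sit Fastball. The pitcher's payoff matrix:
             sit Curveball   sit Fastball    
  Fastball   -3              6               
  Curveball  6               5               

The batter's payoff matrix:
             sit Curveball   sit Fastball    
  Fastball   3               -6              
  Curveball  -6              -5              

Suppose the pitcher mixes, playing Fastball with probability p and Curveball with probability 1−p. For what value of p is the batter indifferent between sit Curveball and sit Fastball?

For the batter to be willing to mix, the batter must be indifferent between sit Curveball and sit Fastball, which pins down the pitcher's mix.
  the batter's expected payoff from sit Curveball: p·3 + (1−p)·(-6) = 9p - 6
  the batter's expected payoff from sit Fastball: p·(-6) + (1−p)·(-5) = -p - 5
  9p - 6 = -p - 5  ⇒  10p = 1  ⇒  p = 1/10.

p = 1/10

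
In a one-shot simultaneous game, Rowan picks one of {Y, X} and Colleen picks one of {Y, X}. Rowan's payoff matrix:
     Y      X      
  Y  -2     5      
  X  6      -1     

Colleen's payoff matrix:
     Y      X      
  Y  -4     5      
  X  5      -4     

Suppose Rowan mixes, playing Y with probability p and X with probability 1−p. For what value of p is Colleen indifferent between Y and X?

p = 1/2

In a mixed equilibrium Colleen is indifferent between Y and X; this condition fixes p.
  Colleen's expected payoff from Y: p·(-4) + (1−p)·5 = -9p + 5
  Colleen's expected payoff from X: p·5 + (1−p)·(-4) = 9p - 4
  -9p + 5 = 9p - 4  ⇒  -18p = -9  ⇒  p = 1/2.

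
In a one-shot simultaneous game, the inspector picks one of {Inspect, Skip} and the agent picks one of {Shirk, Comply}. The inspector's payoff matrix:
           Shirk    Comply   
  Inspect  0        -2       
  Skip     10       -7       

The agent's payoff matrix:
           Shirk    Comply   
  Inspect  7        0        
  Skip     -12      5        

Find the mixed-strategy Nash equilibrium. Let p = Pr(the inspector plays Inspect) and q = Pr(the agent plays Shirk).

p = 17/24, q = 1/3

In a mixed equilibrium the agent is indifferent between Shirk and Comply; this condition fixes p.
  the agent's payoff to Shirk: p·7 + (1−p)·(-12) = 19p - 12
  the agent's payoff to Comply: p·0 + (1−p)·5 = -5p + 5
  19p - 12 = -5p + 5  ⇒  24p = 17  ⇒  p = 17/24.
The agent's mix must leave the inspector indifferent between Inspect and Skip.
  the inspector's payoff to Inspect: q·0 + (1−q)·(-2) = 2q - 2
  the inspector's payoff to Skip: q·10 + (1−q)·(-7) = 17q - 7
  2q - 2 = 17q - 7  ⇒  -15q = -5  ⇒  q = 1/3.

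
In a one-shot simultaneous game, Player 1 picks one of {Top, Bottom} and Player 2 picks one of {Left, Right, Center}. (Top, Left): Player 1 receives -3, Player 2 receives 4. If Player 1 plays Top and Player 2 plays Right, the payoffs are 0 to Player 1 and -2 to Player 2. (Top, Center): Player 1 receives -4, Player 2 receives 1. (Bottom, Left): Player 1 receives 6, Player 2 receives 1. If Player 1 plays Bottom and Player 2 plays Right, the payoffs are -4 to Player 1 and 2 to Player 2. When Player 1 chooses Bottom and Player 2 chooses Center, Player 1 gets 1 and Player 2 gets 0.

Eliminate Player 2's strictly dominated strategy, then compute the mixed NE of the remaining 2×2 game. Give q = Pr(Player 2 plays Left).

Player 2's strategy Center is strictly dominated by Left: 4 > 1 and 1 > 0. Eliminate Center.
In a mixed equilibrium Player 1 is indifferent between Top and Bottom; this condition fixes q.
  Player 1's expected payoff from Top: q·(-3) + (1−q)·0 = -3q
  Player 1's expected payoff from Bottom: q·6 + (1−q)·(-4) = 10q - 4
  -3q = 10q - 4  ⇒  -13q = -4  ⇒  q = 4/13.

q = 4/13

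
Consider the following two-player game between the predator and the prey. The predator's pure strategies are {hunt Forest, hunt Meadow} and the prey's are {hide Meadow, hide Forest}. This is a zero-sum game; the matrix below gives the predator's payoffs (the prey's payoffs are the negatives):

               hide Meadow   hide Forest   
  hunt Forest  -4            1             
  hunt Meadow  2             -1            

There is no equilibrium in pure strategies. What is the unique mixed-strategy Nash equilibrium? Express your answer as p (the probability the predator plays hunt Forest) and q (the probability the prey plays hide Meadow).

The prey's indifference between hide Meadow and hide Forest determines the predator's mixing probability p:
  the prey's payoff to hide Meadow: p·4 + (1−p)·(-2) = 6p - 2
  the prey's payoff to hide Forest: p·(-1) + (1−p)·1 = -2p + 1
  6p - 2 = -2p + 1  ⇒  8p = 3  ⇒  p = 3/8.
The prey's mix must leave the predator indifferent between hunt Forest and hunt Meadow.
  the predator's payoff from hunt Forest: q·(-4) + (1−q)·1 = -5q + 1
  the predator's payoff from hunt Meadow: q·2 + (1−q)·(-1) = 3q - 1
  -5q + 1 = 3q - 1  ⇒  -8q = -2  ⇒  q = 1/4.

p = 3/8, q = 1/4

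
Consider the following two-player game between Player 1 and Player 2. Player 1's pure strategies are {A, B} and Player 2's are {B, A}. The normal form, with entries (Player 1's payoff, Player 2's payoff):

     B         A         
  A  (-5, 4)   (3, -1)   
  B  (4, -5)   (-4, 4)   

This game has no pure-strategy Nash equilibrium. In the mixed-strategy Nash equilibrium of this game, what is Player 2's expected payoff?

11/14

Set Player 2's expected payoff from B equal to that from A:
  Player 2's expected payoff from B: p·4 + (1−p)·(-5) = 9p - 5
  Player 2's expected payoff from A: p·(-1) + (1−p)·4 = -5p + 4
  9p - 5 = -5p + 4  ⇒  14p = 9  ⇒  p = 9/14.
At equilibrium Player 2 is indifferent across columns, so Player 2's payoff equals the payoff from B: (9/14)·4 + (5/14)·(-5) = 11/14.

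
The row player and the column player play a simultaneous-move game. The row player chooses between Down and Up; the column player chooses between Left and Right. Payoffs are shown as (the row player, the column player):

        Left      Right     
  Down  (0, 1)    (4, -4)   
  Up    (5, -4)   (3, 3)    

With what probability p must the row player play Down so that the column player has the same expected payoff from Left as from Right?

p = 7/12

In a mixed equilibrium the column player is indifferent between Left and Right; this condition fixes p.
  the column player's expected payoff from Left: p·1 + (1−p)·(-4) = 5p - 4
  the column player's expected payoff from Right: p·(-4) + (1−p)·3 = -7p + 3
  5p - 4 = -7p + 3  ⇒  12p = 7  ⇒  p = 7/12.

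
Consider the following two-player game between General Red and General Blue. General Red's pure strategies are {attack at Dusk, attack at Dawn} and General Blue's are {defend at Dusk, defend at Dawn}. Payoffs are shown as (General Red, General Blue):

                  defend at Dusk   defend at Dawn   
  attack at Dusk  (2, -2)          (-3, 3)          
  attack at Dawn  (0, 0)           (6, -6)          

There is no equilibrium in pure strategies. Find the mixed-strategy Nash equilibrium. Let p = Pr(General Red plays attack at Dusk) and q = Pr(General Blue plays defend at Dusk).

For General Blue to be willing to mix, General Blue must be indifferent between defend at Dusk and defend at Dawn, which pins down General Red's mix.
  General Blue's payoff from defend at Dusk: p·(-2) + (1−p)·0 = -2p
  General Blue's payoff from defend at Dawn: p·3 + (1−p)·(-6) = 9p - 6
  -2p = 9p - 6  ⇒  -11p = -6  ⇒  p = 6/11.
In a mixed equilibrium General Red is indifferent between attack at Dusk and attack at Dawn; this condition fixes q.
  General Red's payoff to attack at Dusk: q·2 + (1−q)·(-3) = 5q - 3
  General Red's payoff to attack at Dawn: q·0 + (1−q)·6 = -6q + 6
  5q - 3 = -6q + 6  ⇒  11q = 9  ⇒  q = 9/11.

p = 6/11, q = 9/11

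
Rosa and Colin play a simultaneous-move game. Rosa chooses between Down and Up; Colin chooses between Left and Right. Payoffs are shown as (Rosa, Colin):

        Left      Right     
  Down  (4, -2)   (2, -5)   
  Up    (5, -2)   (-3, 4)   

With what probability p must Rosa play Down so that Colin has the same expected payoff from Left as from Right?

p = 2/3

In a mixed equilibrium Colin is indifferent between Left and Right; this condition fixes p.
  Colin's payoff to Left: p·(-2) + (1−p)·(-2) = -2
  Colin's payoff to Right: p·(-5) + (1−p)·4 = -9p + 4
  -2 = -9p + 4  ⇒  9p = 6  ⇒  p = 2/3.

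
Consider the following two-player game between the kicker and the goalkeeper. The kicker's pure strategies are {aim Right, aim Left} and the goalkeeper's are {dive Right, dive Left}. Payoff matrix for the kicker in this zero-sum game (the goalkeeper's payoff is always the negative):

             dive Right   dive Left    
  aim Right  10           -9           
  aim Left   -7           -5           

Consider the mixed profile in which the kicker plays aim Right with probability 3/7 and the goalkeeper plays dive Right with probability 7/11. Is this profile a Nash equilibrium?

No

Given the kicker's mix p = 3/7, the goalkeeper's payoff from dive Right is -2/7 but from dive Left is 47/7. The goalkeeper strictly prefers dive Left, so the goalkeeper would not mix.
So the proposed profile is not a Nash equilibrium.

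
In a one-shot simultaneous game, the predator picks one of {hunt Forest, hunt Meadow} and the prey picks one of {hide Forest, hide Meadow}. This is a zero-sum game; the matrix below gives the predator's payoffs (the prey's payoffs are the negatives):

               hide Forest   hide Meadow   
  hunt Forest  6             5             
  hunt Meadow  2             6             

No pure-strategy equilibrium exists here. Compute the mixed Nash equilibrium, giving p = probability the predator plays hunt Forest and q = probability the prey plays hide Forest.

p = 4/5, q = 1/5

The predator's mix must leave the prey indifferent between hide Forest and hide Meadow.
  the prey's payoff from hide Forest: p·(-6) + (1−p)·(-2) = -4p - 2
  the prey's payoff from hide Meadow: p·(-5) + (1−p)·(-6) = p - 6
  -4p - 2 = p - 6  ⇒  -5p = -4  ⇒  p = 4/5.
Set the predator's expected payoff from hunt Forest equal to that from hunt Meadow:
  the predator's payoff to hunt Forest: q·6 + (1−q)·5 = q + 5
  the predator's payoff to hunt Meadow: q·2 + (1−q)·6 = -4q + 6
  q + 5 = -4q + 6  ⇒  5q = 1  ⇒  q = 1/5.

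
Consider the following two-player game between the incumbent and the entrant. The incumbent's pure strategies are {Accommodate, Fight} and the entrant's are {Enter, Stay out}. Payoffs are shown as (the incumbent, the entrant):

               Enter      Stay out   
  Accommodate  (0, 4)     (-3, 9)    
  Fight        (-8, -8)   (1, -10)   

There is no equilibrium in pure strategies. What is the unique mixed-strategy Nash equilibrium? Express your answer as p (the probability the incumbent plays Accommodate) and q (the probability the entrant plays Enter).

The entrant's indifference between Enter and Stay out determines the incumbent's mixing probability p:
  the entrant's payoff from Enter: p·4 + (1−p)·(-8) = 12p - 8
  the entrant's payoff from Stay out: p·9 + (1−p)·(-10) = 19p - 10
  12p - 8 = 19p - 10  ⇒  -7p = -2  ⇒  p = 2/7.
For the incumbent to be willing to mix, the incumbent must be indifferent between Accommodate and Fight, which pins down the entrant's mix.
  the incumbent's payoff to Accommodate: q·0 + (1−q)·(-3) = 3q - 3
  the incumbent's payoff to Fight: q·(-8) + (1−q)·1 = -9q + 1
  3q - 3 = -9q + 1  ⇒  12q = 4  ⇒  q = 1/3.

p = 2/7, q = 1/3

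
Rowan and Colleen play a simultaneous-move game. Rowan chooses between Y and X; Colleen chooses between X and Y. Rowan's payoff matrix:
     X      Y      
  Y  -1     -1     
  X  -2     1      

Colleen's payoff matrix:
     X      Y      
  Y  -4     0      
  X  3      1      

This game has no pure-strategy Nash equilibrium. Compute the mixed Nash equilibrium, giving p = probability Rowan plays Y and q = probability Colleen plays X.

Set Colleen's expected payoff from X equal to that from Y:
  Colleen's payoff to X: p·(-4) + (1−p)·3 = -7p + 3
  Colleen's payoff to Y: p·0 + (1−p)·1 = -p + 1
  -7p + 3 = -p + 1  ⇒  -6p = -2  ⇒  p = 1/3.
In a mixed equilibrium Rowan is indifferent between Y and X; this condition fixes q.
  Rowan's payoff from Y: q·(-1) + (1−q)·(-1) = -1
  Rowan's payoff from X: q·(-2) + (1−q)·1 = -3q + 1
  -1 = -3q + 1  ⇒  3q = 2  ⇒  q = 2/3.

p = 1/3, q = 2/3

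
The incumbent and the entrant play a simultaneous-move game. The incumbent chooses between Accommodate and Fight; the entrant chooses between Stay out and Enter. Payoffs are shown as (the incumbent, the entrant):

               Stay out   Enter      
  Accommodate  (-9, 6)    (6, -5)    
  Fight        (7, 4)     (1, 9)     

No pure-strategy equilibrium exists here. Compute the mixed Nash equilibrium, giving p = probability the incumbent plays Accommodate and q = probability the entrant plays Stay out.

The incumbent's mix must leave the entrant indifferent between Stay out and Enter.
  the entrant's expected payoff from Stay out: p·6 + (1−p)·4 = 2p + 4
  the entrant's expected payoff from Enter: p·(-5) + (1−p)·9 = -14p + 9
  2p + 4 = -14p + 9  ⇒  16p = 5  ⇒  p = 5/16.
The entrant's mix must leave the incumbent indifferent between Accommodate and Fight.
  the incumbent's payoff from Accommodate: q·(-9) + (1−q)·6 = -15q + 6
  the incumbent's payoff from Fight: q·7 + (1−q)·1 = 6q + 1
  -15q + 6 = 6q + 1  ⇒  -21q = -5  ⇒  q = 5/21.

p = 5/16, q = 5/21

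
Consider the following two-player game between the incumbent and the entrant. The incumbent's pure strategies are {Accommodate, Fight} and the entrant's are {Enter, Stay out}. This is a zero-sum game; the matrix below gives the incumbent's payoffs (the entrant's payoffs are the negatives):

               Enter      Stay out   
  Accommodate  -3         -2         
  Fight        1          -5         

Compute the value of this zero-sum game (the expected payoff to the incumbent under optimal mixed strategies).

The incumbent's indifference between Accommodate and Fight determines the entrant's mixing probability q:
  the incumbent's payoff to Accommodate: q·(-3) + (1−q)·(-2) = -q - 2
  the incumbent's payoff to Fight: q·1 + (1−q)·(-5) = 6q - 5
  -q - 2 = 6q - 5  ⇒  -7q = -3  ⇒  q = 3/7.
The value is the incumbent's expected payoff against this mix (using Accommodate): (3/7)·(-3) + (4/7)·(-2) = -17/7.

v = -17/7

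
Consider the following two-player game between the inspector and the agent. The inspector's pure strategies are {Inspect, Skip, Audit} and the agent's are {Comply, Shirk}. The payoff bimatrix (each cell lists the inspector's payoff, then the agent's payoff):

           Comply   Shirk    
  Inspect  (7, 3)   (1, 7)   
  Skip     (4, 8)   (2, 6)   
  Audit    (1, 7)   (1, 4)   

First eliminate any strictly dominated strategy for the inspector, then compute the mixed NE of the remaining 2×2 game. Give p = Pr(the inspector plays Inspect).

The inspector's strategy Audit is strictly dominated by Skip: 4 > 1 and 2 > 1. Eliminate Audit.
The inspector's mix must leave the agent indifferent between Comply and Shirk.
  the agent's payoff to Comply: p·3 + (1−p)·8 = -5p + 8
  the agent's payoff to Shirk: p·7 + (1−p)·6 = p + 6
  -5p + 8 = p + 6  ⇒  -6p = -2  ⇒  p = 1/3.

p = 1/3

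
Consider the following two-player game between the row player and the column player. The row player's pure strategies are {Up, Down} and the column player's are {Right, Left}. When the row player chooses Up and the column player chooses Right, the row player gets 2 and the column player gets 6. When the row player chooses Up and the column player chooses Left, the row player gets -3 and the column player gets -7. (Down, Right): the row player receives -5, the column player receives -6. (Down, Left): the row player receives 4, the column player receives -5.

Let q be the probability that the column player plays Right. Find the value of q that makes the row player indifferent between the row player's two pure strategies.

q = 1/2

Set the row player's expected payoff from Up equal to that from Down:
  the row player's expected payoff from Up: q·2 + (1−q)·(-3) = 5q - 3
  the row player's expected payoff from Down: q·(-5) + (1−q)·4 = -9q + 4
  5q - 3 = -9q + 4  ⇒  14q = 7  ⇒  q = 1/2.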